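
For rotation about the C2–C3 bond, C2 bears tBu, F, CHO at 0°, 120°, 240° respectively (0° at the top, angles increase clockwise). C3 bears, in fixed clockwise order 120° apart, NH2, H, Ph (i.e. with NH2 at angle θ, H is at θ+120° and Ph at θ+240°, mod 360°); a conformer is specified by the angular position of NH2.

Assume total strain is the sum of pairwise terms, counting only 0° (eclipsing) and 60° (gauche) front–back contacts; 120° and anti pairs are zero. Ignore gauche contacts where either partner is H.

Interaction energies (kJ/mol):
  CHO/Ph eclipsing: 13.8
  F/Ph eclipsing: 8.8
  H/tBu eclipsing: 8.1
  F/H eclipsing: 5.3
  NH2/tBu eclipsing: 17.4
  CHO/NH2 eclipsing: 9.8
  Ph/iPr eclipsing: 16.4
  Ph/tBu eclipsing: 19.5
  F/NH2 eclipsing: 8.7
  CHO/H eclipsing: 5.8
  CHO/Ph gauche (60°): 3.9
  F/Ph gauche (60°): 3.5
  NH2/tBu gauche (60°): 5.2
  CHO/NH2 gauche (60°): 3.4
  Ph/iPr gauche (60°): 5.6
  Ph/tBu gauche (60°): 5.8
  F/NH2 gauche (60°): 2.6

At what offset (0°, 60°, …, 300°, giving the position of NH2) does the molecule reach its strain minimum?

NH2 at 0° (eclipsed): tBu(0°)/NH2(0°) eclipsed 17.4; F(120°)/H(120°) eclipsed 5.3; CHO(240°)/Ph(240°) eclipsed 13.8 → 36.5 kJ/mol.
NH2 at 60° (staggered): tBu(0°)/NH2(60°) gauche 5.2; tBu(0°)/Ph(300°) gauche 5.8; F(120°)/NH2(60°) gauche 2.6; CHO(240°)/Ph(300°) gauche 3.9 → 17.5 kJ/mol.
NH2 at 120° (eclipsed): tBu(0°)/Ph(0°) eclipsed 19.5; F(120°)/NH2(120°) eclipsed 8.7; CHO(240°)/H(240°) eclipsed 5.8 → 34.0 kJ/mol.
NH2 at 180° (staggered): tBu(0°)/Ph(60°) gauche 5.8; F(120°)/NH2(180°) gauche 2.6; F(120°)/Ph(60°) gauche 3.5; CHO(240°)/NH2(180°) gauche 3.4 → 15.3 kJ/mol.
NH2 at 240° (eclipsed): tBu(0°)/H(0°) eclipsed 8.1; F(120°)/Ph(120°) eclipsed 8.8; CHO(240°)/NH2(240°) eclipsed 9.8 → 26.7 kJ/mol.
NH2 at 300° (staggered): tBu(0°)/NH2(300°) gauche 5.2; F(120°)/Ph(180°) gauche 3.5; CHO(240°)/NH2(300°) gauche 3.4; CHO(240°)/Ph(180°) gauche 3.9 → 16.0 kJ/mol.
The minimum (15.3 kJ/mol) occurs with NH2 at 180°.

180°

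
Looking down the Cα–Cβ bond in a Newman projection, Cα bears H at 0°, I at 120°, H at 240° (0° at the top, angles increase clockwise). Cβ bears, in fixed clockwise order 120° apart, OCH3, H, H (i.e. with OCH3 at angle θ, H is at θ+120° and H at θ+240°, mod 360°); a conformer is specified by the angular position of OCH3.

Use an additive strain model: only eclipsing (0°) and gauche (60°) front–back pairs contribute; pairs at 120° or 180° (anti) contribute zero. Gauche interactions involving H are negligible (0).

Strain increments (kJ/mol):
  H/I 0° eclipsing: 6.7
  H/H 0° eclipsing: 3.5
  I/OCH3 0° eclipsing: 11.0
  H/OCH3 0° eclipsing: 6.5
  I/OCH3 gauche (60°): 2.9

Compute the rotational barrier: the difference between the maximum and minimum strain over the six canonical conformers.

18.0 kJ/mol

OCH3 at 0° (eclipsed): H–OCH3 eclipsed, I–H eclipsed, H–H eclipsed; 6.5 + 6.7 + 3.5 = 16.7 kJ/mol.
OCH3 at 60° (staggered): I–OCH3 gauche; 2.9 = 2.9 kJ/mol.
OCH3 at 120° (eclipsed): H–H eclipsed, I–OCH3 eclipsed, H–H eclipsed; 3.5 + 11.0 + 3.5 = 18.0 kJ/mol.
OCH3 at 180° (staggered): I–OCH3 gauche; 2.9 = 2.9 kJ/mol.
OCH3 at 240° (eclipsed): H–H eclipsed, I–H eclipsed, H–OCH3 eclipsed; 3.5 + 6.7 + 6.5 = 16.7 kJ/mol.
OCH3 at 300° (staggered): no non-H gauche contacts → 0.0 kJ/mol.
Max at 120° (18.0 kJ/mol), min at 300° (0.0 kJ/mol); barrier = 18.0 kJ/mol.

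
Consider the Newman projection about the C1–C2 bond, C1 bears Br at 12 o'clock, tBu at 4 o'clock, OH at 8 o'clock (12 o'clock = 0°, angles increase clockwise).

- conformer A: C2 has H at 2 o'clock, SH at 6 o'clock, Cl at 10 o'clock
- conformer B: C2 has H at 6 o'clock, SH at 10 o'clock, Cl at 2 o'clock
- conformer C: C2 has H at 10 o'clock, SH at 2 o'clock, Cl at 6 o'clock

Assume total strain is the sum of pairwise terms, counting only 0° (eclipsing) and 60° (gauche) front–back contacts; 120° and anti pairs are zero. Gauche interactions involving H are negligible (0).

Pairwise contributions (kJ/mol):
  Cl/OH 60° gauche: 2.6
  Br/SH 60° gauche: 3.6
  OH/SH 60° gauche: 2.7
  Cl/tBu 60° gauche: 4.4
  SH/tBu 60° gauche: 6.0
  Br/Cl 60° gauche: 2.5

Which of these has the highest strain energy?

C

A (staggered): Br(0°)/Cl(300°) gauche 2.5; tBu(120°)/SH(180°) gauche 6.0; OH(240°)/SH(180°) gauche 2.7; OH(240°)/Cl(300°) gauche 2.6 → 13.8 kJ/mol.
B (staggered): Br(0°)/SH(300°) gauche 3.6; Br(0°)/Cl(60°) gauche 2.5; tBu(120°)/Cl(60°) gauche 4.4; OH(240°)/SH(300°) gauche 2.7 → 13.2 kJ/mol.
C (staggered): Br(0°)/SH(60°) gauche 3.6; tBu(120°)/SH(60°) gauche 6.0; tBu(120°)/Cl(180°) gauche 4.4; OH(240°)/Cl(180°) gauche 2.6 → 16.6 kJ/mol.
C has the highest total (16.6 kJ/mol).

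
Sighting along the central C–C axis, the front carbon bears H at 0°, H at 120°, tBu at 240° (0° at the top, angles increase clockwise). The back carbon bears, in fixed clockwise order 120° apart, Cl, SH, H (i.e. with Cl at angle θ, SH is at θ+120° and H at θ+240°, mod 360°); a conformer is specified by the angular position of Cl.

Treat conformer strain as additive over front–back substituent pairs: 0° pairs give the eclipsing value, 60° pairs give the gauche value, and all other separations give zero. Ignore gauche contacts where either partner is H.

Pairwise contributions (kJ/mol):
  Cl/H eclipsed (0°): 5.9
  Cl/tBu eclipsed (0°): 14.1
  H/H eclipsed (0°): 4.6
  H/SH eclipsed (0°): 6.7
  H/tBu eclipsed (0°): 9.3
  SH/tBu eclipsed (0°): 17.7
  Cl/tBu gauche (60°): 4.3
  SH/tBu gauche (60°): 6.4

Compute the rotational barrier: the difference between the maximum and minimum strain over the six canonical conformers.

23.9 kJ/mol

Cl at 0° (eclipsed): H(0°)/Cl(0°) eclipsed 5.9; H(120°)/SH(120°) eclipsed 6.7; tBu(240°)/H(240°) eclipsed 9.3 → 21.9 kJ/mol.
Cl at 60° (staggered): tBu(240°)/SH(180°) gauche 6.4 → 6.4 kJ/mol.
Cl at 120° (eclipsed): H(0°)/H(0°) eclipsed 4.6; H(120°)/Cl(120°) eclipsed 5.9; tBu(240°)/SH(240°) eclipsed 17.7 → 28.2 kJ/mol.
Cl at 180° (staggered): tBu(240°)/Cl(180°) gauche 4.3; tBu(240°)/SH(300°) gauche 6.4 → 10.7 kJ/mol.
Cl at 240° (eclipsed): H(0°)/SH(0°) eclipsed 6.7; H(120°)/H(120°) eclipsed 4.6; tBu(240°)/Cl(240°) eclipsed 14.1 → 25.4 kJ/mol.
Cl at 300° (staggered): tBu(240°)/Cl(300°) gauche 4.3 → 4.3 kJ/mol.
Max at 120° (28.2 kJ/mol), min at 300° (4.3 kJ/mol); barrier = 23.9 kJ/mol.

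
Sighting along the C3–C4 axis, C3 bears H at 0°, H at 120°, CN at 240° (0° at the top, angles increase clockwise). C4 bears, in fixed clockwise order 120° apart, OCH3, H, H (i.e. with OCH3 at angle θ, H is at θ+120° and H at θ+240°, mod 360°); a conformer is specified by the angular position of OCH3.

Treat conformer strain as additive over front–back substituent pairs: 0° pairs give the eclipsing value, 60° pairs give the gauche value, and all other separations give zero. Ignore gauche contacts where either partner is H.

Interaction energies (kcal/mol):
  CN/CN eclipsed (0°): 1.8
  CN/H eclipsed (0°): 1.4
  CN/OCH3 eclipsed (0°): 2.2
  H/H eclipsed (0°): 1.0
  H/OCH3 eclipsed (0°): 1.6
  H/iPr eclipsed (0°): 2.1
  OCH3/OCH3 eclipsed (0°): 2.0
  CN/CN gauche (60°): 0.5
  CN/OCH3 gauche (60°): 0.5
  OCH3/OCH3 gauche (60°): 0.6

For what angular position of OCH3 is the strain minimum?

60°

OCH3 at 0° (eclipsed): H–OCH3 eclipsed, H–H eclipsed, CN–H eclipsed; 1.6 + 1.0 + 1.4 = 4.0 kcal/mol.
OCH3 at 60° (staggered): no non-H gauche contacts → 0.0 kcal/mol.
OCH3 at 120° (eclipsed): H–H eclipsed, H–OCH3 eclipsed, CN–H eclipsed; 1.0 + 1.6 + 1.4 = 4.0 kcal/mol.
OCH3 at 180° (staggered): CN–OCH3 gauche; 0.5 = 0.5 kcal/mol.
OCH3 at 240° (eclipsed): H–H eclipsed, H–H eclipsed, CN–OCH3 eclipsed; 1.0 + 1.0 + 2.2 = 4.2 kcal/mol.
OCH3 at 300° (staggered): CN–OCH3 gauche; 0.5 = 0.5 kcal/mol.
The minimum (0.0 kcal/mol) occurs with OCH3 at 60°.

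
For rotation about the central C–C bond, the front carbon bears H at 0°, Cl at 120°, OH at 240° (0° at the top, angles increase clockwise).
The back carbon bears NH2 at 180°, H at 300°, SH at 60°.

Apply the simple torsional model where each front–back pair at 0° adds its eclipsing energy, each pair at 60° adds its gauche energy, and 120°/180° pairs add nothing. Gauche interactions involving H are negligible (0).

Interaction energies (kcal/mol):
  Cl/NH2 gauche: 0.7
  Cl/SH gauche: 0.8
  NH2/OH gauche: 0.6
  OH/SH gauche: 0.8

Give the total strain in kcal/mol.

This conformer is staggered. Cl at 120° is gauche with NH2 at 180° (0.7); Cl at 120° is gauche with SH at 60° (0.8); OH at 240° is gauche with NH2 at 180° (0.6). Total 2.1 kcal/mol.

2.1 kcal/mol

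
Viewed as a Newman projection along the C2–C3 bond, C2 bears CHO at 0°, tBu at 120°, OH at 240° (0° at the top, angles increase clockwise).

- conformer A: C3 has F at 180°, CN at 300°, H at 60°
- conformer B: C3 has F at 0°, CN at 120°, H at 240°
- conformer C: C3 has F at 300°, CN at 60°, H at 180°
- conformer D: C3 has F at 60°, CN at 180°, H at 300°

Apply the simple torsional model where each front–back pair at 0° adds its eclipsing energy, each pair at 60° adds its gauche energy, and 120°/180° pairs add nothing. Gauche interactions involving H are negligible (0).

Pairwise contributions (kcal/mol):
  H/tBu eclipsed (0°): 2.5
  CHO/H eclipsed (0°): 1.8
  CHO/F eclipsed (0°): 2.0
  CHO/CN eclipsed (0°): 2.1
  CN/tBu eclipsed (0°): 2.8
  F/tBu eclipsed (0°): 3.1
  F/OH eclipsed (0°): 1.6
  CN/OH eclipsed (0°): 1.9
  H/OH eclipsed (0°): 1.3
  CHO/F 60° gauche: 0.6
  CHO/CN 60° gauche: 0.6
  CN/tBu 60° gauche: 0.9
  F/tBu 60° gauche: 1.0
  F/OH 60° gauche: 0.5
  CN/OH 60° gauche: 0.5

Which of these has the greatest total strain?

B

A (staggered): CHO(0°)/CN(300°) gauche 0.6; tBu(120°)/F(180°) gauche 1.0; OH(240°)/F(180°) gauche 0.5; OH(240°)/CN(300°) gauche 0.5 → 2.6 kcal/mol.
B (eclipsed): CHO(0°)/F(0°) eclipsed 2.0; tBu(120°)/CN(120°) eclipsed 2.8; OH(240°)/H(240°) eclipsed 1.3 → 6.1 kcal/mol.
C (staggered): CHO(0°)/F(300°) gauche 0.6; CHO(0°)/CN(60°) gauche 0.6; tBu(120°)/CN(60°) gauche 0.9; OH(240°)/F(300°) gauche 0.5 → 2.6 kcal/mol.
D (staggered): CHO(0°)/F(60°) gauche 0.6; tBu(120°)/F(60°) gauche 1.0; tBu(120°)/CN(180°) gauche 0.9; OH(240°)/CN(180°) gauche 0.5 → 3.0 kcal/mol.
B has the highest total (6.1 kcal/mol).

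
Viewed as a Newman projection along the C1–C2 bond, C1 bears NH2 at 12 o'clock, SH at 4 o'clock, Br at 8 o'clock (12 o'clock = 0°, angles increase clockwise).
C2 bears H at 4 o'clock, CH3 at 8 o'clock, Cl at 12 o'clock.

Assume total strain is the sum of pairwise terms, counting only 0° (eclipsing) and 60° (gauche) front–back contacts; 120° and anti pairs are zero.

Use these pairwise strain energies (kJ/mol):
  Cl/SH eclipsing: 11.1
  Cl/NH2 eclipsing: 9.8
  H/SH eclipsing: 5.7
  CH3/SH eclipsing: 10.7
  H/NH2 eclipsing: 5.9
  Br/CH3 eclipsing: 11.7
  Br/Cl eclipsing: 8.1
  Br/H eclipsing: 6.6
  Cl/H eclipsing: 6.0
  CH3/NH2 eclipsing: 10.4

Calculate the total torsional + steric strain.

This conformer (eclipsed): NH2–Cl eclipsed, SH–H eclipsed, Br–CH3 eclipsed; 9.8 + 5.7 + 11.7 = 27.2 kJ/mol.

27.2 kJ/mol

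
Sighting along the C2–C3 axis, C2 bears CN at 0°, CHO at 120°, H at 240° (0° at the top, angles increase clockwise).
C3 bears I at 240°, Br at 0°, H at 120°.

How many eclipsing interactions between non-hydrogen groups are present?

1

Non-H eclipsing pairs: CN(0°)/Br(0°) — 1 interaction.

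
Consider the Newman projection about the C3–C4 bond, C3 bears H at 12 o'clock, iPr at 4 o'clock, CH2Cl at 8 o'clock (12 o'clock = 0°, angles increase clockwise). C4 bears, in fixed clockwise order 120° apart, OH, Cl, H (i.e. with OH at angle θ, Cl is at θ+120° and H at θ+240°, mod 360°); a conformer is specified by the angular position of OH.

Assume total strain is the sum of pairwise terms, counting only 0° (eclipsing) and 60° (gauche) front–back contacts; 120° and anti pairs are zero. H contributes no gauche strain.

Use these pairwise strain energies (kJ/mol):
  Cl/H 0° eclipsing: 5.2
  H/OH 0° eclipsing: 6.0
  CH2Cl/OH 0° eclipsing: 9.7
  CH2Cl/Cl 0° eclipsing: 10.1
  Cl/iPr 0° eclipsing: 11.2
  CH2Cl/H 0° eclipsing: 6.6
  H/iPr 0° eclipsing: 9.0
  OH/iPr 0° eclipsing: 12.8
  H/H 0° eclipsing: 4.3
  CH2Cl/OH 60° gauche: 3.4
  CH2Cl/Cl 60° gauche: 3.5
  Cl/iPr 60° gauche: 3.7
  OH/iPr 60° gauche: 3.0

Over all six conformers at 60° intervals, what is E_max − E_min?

OH at 0° (eclipsed): H(0°)/OH(0°) eclipsed 6.0; iPr(120°)/Cl(120°) eclipsed 11.2; CH2Cl(240°)/H(240°) eclipsed 6.6 → 23.8 kJ/mol.
OH at 60° (staggered): iPr(120°)/OH(60°) gauche 3.0; iPr(120°)/Cl(180°) gauche 3.7; CH2Cl(240°)/Cl(180°) gauche 3.5 → 10.2 kJ/mol.
OH at 120° (eclipsed): H(0°)/H(0°) eclipsed 4.3; iPr(120°)/OH(120°) eclipsed 12.8; CH2Cl(240°)/Cl(240°) eclipsed 10.1 → 27.2 kJ/mol.
OH at 180° (staggered): iPr(120°)/OH(180°) gauche 3.0; CH2Cl(240°)/OH(180°) gauche 3.4; CH2Cl(240°)/Cl(300°) gauche 3.5 → 9.9 kJ/mol.
OH at 240° (eclipsed): H(0°)/Cl(0°) eclipsed 5.2; iPr(120°)/H(120°) eclipsed 9.0; CH2Cl(240°)/OH(240°) eclipsed 9.7 → 23.9 kJ/mol.
OH at 300° (staggered): iPr(120°)/Cl(60°) gauche 3.7; CH2Cl(240°)/OH(300°) gauche 3.4 → 7.1 kJ/mol.
Max at 120° (27.2 kJ/mol), min at 300° (7.1 kJ/mol); barrier = 20.1 kJ/mol.

20.1 kJ/mol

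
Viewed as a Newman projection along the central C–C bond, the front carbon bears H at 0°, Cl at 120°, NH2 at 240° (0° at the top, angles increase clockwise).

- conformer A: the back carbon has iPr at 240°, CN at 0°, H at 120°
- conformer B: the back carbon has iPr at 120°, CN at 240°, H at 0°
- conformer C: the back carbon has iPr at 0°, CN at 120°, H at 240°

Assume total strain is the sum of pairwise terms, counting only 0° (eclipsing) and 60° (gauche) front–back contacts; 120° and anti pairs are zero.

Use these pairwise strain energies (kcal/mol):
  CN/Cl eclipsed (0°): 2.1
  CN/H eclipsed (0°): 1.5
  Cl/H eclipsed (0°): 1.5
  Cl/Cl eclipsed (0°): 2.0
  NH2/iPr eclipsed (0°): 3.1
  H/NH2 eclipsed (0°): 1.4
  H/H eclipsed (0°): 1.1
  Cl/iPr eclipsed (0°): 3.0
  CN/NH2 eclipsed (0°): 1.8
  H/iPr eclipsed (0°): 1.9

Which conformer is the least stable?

A (eclipsed): H(0°)/CN(0°) eclipsed 1.5; Cl(120°)/H(120°) eclipsed 1.5; NH2(240°)/iPr(240°) eclipsed 3.1 → 6.1 kcal/mol.
B (eclipsed): H(0°)/H(0°) eclipsed 1.1; Cl(120°)/iPr(120°) eclipsed 3.0; NH2(240°)/CN(240°) eclipsed 1.8 → 5.9 kcal/mol.
C (eclipsed): H(0°)/iPr(0°) eclipsed 1.9; Cl(120°)/CN(120°) eclipsed 2.1; NH2(240°)/H(240°) eclipsed 1.4 → 5.4 kcal/mol.
A has the highest total (6.1 kcal/mol).

A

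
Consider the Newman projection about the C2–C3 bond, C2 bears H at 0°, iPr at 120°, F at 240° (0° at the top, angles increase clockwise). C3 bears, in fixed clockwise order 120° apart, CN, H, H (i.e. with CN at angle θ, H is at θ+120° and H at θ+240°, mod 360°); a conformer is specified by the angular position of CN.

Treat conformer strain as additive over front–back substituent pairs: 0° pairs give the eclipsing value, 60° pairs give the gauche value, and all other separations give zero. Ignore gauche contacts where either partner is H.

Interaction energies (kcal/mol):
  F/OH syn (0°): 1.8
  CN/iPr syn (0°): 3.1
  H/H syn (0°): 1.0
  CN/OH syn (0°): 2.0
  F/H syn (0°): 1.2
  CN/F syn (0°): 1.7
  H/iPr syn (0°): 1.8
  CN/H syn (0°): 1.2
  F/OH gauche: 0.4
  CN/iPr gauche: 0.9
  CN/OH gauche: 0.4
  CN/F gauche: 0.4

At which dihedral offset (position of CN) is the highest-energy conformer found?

120°

CN at 0° (eclipsed): H(0°)/CN(0°) eclipsed 1.2; iPr(120°)/H(120°) eclipsed 1.8; F(240°)/H(240°) eclipsed 1.2 → 4.2 kcal/mol.
CN at 60° (staggered): iPr(120°)/CN(60°) gauche 0.9 → 0.9 kcal/mol.
CN at 120° (eclipsed): H(0°)/H(0°) eclipsed 1.0; iPr(120°)/CN(120°) eclipsed 3.1; F(240°)/H(240°) eclipsed 1.2 → 5.3 kcal/mol.
CN at 180° (staggered): iPr(120°)/CN(180°) gauche 0.9; F(240°)/CN(180°) gauche 0.4 → 1.3 kcal/mol.
CN at 240° (eclipsed): H(0°)/H(0°) eclipsed 1.0; iPr(120°)/H(120°) eclipsed 1.8; F(240°)/CN(240°) eclipsed 1.7 → 4.5 kcal/mol.
CN at 300° (staggered): F(240°)/CN(300°) gauche 0.4 → 0.4 kcal/mol.
The maximum (5.3 kcal/mol) occurs with CN at 120°.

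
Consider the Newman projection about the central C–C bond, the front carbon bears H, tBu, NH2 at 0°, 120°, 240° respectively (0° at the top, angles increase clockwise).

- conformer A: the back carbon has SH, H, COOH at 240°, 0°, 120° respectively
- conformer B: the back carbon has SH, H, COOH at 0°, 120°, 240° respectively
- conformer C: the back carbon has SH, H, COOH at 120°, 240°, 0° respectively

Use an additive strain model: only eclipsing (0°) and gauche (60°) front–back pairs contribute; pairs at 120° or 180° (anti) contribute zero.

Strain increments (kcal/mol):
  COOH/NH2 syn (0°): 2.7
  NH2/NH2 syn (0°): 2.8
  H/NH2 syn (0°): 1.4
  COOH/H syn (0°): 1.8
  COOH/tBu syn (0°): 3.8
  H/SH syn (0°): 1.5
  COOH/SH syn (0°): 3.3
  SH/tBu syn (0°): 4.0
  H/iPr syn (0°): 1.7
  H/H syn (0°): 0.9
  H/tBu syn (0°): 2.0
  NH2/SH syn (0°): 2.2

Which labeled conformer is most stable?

A (eclipsed): H(0°)/H(0°) eclipsed 0.9; tBu(120°)/COOH(120°) eclipsed 3.8; NH2(240°)/SH(240°) eclipsed 2.2 → 6.9 kcal/mol.
B (eclipsed): H(0°)/SH(0°) eclipsed 1.5; tBu(120°)/H(120°) eclipsed 2.0; NH2(240°)/COOH(240°) eclipsed 2.7 → 6.2 kcal/mol.
C (eclipsed): H(0°)/COOH(0°) eclipsed 1.8; tBu(120°)/SH(120°) eclipsed 4.0; NH2(240°)/H(240°) eclipsed 1.4 → 7.2 kcal/mol.
B has the lowest total (6.2 kcal/mol).

B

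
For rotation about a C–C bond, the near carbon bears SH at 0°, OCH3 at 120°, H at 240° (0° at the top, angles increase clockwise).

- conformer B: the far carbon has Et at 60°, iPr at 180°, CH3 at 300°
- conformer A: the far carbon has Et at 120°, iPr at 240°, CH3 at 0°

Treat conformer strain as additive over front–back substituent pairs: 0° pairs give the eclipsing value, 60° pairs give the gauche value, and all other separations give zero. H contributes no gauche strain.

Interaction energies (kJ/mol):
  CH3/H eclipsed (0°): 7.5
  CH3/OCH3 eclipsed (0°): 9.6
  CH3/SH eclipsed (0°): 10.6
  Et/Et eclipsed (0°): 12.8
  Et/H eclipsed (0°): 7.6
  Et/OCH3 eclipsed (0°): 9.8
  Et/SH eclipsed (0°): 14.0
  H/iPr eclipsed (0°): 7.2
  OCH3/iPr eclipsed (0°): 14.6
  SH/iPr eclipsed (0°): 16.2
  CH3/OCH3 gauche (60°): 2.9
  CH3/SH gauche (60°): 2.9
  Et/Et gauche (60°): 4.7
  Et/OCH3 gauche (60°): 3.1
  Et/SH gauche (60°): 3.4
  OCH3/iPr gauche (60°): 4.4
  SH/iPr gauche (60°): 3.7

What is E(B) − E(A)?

-13.8 kJ/mol

B (staggered): SH–Et gauche, SH–CH3 gauche, OCH3–Et gauche, OCH3–iPr gauche; 3.4 + 2.9 + 3.1 + 4.4 = 13.8 kJ/mol.
A (eclipsed): SH–CH3 eclipsed, OCH3–Et eclipsed, H–iPr eclipsed; 10.6 + 9.8 + 7.2 = 27.6 kJ/mol.
E(B) − E(A) = 13.8 − 27.6 = -13.8 kJ/mol.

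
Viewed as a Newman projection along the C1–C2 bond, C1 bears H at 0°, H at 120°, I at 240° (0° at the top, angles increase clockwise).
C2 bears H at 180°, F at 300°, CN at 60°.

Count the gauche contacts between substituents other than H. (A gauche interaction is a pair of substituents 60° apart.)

Non-H gauche pairs: I(240°)/F(300°) — 1 interaction.

1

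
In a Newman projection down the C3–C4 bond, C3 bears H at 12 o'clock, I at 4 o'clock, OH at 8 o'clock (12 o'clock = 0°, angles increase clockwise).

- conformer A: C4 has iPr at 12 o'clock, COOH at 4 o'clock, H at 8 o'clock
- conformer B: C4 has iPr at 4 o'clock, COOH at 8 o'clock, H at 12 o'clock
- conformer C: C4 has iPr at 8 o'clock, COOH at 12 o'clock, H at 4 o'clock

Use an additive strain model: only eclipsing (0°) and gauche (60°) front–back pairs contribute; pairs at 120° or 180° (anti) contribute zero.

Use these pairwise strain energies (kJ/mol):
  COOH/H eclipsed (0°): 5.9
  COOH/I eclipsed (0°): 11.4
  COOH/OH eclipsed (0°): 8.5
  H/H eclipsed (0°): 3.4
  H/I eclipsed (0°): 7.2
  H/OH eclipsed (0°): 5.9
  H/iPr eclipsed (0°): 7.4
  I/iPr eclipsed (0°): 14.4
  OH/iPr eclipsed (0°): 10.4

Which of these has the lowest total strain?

A is eclipsed. H at 0° is eclipsed with iPr at 0° (7.4); I at 120° is eclipsed with COOH at 120° (11.4); OH at 240° is eclipsed with H at 240° (5.9). Total 24.7 kJ/mol.
B is eclipsed. H at 0° is eclipsed with H at 0° (3.4); I at 120° is eclipsed with iPr at 120° (14.4); OH at 240° is eclipsed with COOH at 240° (8.5). Total 26.3 kJ/mol.
C is eclipsed. H at 0° is eclipsed with COOH at 0° (5.9); I at 120° is eclipsed with H at 120° (7.2); OH at 240° is eclipsed with iPr at 240° (10.4). Total 23.5 kJ/mol.
C has the lowest total (23.5 kJ/mol).

C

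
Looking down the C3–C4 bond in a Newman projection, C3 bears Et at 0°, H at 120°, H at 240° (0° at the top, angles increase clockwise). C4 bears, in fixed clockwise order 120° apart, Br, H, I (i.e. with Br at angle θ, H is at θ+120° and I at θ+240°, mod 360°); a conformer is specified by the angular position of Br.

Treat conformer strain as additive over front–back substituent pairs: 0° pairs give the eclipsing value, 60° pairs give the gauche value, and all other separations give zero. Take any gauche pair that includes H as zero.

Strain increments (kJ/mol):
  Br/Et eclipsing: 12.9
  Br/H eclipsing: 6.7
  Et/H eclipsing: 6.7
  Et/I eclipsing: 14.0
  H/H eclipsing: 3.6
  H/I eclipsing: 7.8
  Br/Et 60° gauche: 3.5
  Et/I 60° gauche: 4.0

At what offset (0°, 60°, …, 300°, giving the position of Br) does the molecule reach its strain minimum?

Br at 0° (eclipsed): Et(0°)/Br(0°) eclipsed 12.9; H(120°)/H(120°) eclipsed 3.6; H(240°)/I(240°) eclipsed 7.8 → 24.3 kJ/mol.
Br at 60° (staggered): Et(0°)/Br(60°) gauche 3.5; Et(0°)/I(300°) gauche 4.0 → 7.5 kJ/mol.
Br at 120° (eclipsed): Et(0°)/I(0°) eclipsed 14.0; H(120°)/Br(120°) eclipsed 6.7; H(240°)/H(240°) eclipsed 3.6 → 24.3 kJ/mol.
Br at 180° (staggered): Et(0°)/I(60°) gauche 4.0 → 4.0 kJ/mol.
Br at 240° (eclipsed): Et(0°)/H(0°) eclipsed 6.7; H(120°)/I(120°) eclipsed 7.8; H(240°)/Br(240°) eclipsed 6.7 → 21.2 kJ/mol.
Br at 300° (staggered): Et(0°)/Br(300°) gauche 3.5 → 3.5 kJ/mol.
The minimum (3.5 kJ/mol) occurs with Br at 300°.

300°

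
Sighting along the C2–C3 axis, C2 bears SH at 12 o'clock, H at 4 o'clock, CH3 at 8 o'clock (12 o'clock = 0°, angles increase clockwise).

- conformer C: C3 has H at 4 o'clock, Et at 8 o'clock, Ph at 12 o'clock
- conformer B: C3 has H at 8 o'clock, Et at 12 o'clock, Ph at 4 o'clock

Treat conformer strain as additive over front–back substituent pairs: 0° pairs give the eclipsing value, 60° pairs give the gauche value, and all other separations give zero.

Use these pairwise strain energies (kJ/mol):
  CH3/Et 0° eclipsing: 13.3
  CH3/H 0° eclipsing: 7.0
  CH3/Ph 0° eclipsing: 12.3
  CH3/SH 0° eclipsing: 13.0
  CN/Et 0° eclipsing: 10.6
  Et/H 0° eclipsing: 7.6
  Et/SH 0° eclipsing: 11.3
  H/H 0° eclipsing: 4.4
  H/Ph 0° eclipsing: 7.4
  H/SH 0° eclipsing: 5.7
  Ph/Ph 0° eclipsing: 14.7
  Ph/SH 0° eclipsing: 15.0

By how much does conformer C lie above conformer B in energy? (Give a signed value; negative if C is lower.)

C (eclipsed): SH(0°)/Ph(0°) eclipsed 15.0; H(120°)/H(120°) eclipsed 4.4; CH3(240°)/Et(240°) eclipsed 13.3 → 32.7 kJ/mol.
B (eclipsed): SH(0°)/Et(0°) eclipsed 11.3; H(120°)/Ph(120°) eclipsed 7.4; CH3(240°)/H(240°) eclipsed 7.0 → 25.7 kJ/mol.
E(C) − E(B) = 32.7 − 25.7 = +7.0 kJ/mol.

+7.0 kJ/mol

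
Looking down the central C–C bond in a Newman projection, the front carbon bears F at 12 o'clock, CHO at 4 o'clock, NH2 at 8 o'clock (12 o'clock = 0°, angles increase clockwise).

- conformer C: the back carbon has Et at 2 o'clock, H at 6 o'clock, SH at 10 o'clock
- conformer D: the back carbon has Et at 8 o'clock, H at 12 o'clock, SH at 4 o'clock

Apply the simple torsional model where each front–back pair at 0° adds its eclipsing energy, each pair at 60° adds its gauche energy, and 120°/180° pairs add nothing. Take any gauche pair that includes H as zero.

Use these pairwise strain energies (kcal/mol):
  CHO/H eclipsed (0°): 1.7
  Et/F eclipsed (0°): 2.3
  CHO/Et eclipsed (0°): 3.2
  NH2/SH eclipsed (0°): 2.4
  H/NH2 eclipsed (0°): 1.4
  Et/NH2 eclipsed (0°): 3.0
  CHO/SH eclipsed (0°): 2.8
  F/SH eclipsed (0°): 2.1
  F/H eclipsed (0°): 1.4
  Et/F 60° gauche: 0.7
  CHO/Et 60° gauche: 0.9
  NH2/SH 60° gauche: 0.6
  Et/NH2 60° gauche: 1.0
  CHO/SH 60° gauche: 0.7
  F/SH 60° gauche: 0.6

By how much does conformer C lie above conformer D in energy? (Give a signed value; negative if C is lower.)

C (staggered): F(0°)/Et(60°) gauche 0.7; F(0°)/SH(300°) gauche 0.6; CHO(120°)/Et(60°) gauche 0.9; NH2(240°)/SH(300°) gauche 0.6 → 2.8 kcal/mol.
D (eclipsed): F(0°)/H(0°) eclipsed 1.4; CHO(120°)/SH(120°) eclipsed 2.8; NH2(240°)/Et(240°) eclipsed 3.0 → 7.2 kcal/mol.
E(C) − E(D) = 2.8 − 7.2 = -4.4 kcal/mol.

-4.4 kcal/mol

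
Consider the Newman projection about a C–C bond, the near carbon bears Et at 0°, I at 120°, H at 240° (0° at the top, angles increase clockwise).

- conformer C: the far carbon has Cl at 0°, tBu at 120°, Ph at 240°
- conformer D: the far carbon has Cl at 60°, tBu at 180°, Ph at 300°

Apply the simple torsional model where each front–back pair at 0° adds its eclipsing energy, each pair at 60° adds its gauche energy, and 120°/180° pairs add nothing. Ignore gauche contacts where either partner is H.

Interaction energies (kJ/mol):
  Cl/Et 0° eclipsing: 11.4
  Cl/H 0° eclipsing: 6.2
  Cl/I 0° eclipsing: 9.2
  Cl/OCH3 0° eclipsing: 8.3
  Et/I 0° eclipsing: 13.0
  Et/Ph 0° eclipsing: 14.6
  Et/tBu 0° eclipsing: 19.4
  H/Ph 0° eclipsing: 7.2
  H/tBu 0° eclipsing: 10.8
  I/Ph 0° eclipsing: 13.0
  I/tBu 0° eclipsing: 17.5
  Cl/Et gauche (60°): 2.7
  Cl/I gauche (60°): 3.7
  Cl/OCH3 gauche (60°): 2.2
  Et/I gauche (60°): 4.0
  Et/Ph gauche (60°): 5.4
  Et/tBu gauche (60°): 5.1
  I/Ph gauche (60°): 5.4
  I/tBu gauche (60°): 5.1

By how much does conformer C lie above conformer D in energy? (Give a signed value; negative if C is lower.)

C (eclipsed): Et(0°)/Cl(0°) eclipsed 11.4; I(120°)/tBu(120°) eclipsed 17.5; H(240°)/Ph(240°) eclipsed 7.2 → 36.1 kJ/mol.
D (staggered): Et(0°)/Cl(60°) gauche 2.7; Et(0°)/Ph(300°) gauche 5.4; I(120°)/Cl(60°) gauche 3.7; I(120°)/tBu(180°) gauche 5.1 → 16.9 kJ/mol.
E(C) − E(D) = 36.1 − 16.9 = +19.2 kJ/mol.

+19.2 kJ/mol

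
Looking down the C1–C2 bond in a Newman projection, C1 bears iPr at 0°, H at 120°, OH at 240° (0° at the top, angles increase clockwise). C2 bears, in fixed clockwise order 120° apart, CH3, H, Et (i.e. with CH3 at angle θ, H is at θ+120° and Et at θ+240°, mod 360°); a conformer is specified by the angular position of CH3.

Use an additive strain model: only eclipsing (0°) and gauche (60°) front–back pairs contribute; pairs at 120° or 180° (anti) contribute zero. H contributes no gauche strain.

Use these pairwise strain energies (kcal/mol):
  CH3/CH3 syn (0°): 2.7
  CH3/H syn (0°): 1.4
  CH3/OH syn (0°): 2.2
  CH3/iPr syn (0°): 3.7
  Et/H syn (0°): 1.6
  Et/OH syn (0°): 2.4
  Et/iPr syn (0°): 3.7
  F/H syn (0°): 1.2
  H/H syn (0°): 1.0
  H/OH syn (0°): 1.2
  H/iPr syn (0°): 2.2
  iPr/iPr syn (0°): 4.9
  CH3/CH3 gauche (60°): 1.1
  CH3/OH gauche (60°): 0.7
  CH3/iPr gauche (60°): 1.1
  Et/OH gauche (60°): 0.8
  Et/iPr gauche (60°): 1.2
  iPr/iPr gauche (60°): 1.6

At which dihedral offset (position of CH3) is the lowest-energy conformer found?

CH3 at 0° (eclipsed): iPr–CH3 eclipsed, H–H eclipsed, OH–Et eclipsed; 3.7 + 1.0 + 2.4 = 7.1 kcal/mol.
CH3 at 60° (staggered): iPr–CH3 gauche, iPr–Et gauche, OH–Et gauche; 1.1 + 1.2 + 0.8 = 3.1 kcal/mol.
CH3 at 120° (eclipsed): iPr–Et eclipsed, H–CH3 eclipsed, OH–H eclipsed; 3.7 + 1.4 + 1.2 = 6.3 kcal/mol.
CH3 at 180° (staggered): iPr–Et gauche, OH–CH3 gauche; 1.2 + 0.7 = 1.9 kcal/mol.
CH3 at 240° (eclipsed): iPr–H eclipsed, H–Et eclipsed, OH–CH3 eclipsed; 2.2 + 1.6 + 2.2 = 6.0 kcal/mol.
CH3 at 300° (staggered): iPr–CH3 gauche, OH–CH3 gauche, OH–Et gauche; 1.1 + 0.7 + 0.8 = 2.6 kcal/mol.
The minimum (1.9 kcal/mol) occurs with CH3 at 180°.

180°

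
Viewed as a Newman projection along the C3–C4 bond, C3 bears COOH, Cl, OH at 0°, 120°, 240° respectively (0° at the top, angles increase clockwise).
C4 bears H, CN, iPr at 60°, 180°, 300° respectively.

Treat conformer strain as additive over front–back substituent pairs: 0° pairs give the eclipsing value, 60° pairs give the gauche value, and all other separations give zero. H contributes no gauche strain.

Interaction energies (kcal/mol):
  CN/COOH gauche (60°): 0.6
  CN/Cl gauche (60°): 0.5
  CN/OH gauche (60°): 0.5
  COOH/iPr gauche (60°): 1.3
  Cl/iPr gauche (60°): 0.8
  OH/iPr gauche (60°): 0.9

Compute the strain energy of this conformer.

3.2 kcal/mol

This conformer (staggered): COOH–iPr gauche, Cl–CN gauche, OH–CN gauche, OH–iPr gauche; 1.3 + 0.5 + 0.5 + 0.9 = 3.2 kcal/mol.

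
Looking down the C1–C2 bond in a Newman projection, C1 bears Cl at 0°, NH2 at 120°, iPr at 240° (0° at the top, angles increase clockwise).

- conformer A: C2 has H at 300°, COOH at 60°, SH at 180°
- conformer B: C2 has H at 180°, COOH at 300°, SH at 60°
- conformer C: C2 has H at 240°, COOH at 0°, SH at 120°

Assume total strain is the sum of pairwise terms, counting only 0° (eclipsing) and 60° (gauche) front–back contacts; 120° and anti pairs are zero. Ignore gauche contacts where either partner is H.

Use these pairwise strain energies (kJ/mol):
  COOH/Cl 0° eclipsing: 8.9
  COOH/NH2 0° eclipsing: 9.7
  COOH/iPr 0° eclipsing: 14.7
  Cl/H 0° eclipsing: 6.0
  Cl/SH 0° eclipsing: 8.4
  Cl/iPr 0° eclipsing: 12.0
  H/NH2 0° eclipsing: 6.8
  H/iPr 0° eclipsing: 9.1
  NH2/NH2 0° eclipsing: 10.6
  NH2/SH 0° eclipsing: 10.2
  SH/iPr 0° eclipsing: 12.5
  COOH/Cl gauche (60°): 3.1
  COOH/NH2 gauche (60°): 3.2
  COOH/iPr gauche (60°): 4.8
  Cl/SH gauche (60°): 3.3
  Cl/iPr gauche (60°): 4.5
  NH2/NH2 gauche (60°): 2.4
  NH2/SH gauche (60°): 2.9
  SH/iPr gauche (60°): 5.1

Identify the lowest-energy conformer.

A (staggered): Cl–COOH gauche, NH2–COOH gauche, NH2–SH gauche, iPr–SH gauche; 3.1 + 3.2 + 2.9 + 5.1 = 14.3 kJ/mol.
B (staggered): Cl–COOH gauche, Cl–SH gauche, NH2–SH gauche, iPr–COOH gauche; 3.1 + 3.3 + 2.9 + 4.8 = 14.1 kJ/mol.
C (eclipsed): Cl–COOH eclipsed, NH2–SH eclipsed, iPr–H eclipsed; 8.9 + 10.2 + 9.1 = 28.2 kJ/mol.
B has the lowest total (14.1 kJ/mol).

B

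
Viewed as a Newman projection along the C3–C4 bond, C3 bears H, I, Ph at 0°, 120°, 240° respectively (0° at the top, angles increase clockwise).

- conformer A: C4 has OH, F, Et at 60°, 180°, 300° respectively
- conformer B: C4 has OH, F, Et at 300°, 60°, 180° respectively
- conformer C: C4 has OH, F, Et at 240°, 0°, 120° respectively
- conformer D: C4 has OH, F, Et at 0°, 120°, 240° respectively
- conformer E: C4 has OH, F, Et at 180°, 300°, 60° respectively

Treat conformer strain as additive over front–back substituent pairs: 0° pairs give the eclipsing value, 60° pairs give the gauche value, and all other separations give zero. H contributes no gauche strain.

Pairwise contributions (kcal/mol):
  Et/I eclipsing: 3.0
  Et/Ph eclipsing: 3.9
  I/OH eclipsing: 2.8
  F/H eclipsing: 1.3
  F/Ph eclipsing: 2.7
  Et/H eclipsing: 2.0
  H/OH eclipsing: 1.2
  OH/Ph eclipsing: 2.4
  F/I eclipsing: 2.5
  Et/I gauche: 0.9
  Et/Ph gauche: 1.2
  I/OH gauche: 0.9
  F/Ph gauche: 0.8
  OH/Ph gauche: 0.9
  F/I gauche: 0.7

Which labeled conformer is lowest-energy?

E

A is staggered. I at 120° is gauche with OH at 60° (0.9); I at 120° is gauche with F at 180° (0.7); Ph at 240° is gauche with F at 180° (0.8); Ph at 240° is gauche with Et at 300° (1.2). Total 3.6 kcal/mol.
B is staggered. I at 120° is gauche with F at 60° (0.7); I at 120° is gauche with Et at 180° (0.9); Ph at 240° is gauche with OH at 300° (0.9); Ph at 240° is gauche with Et at 180° (1.2). Total 3.7 kcal/mol.
C is eclipsed. H at 0° is eclipsed with F at 0° (1.3); I at 120° is eclipsed with Et at 120° (3.0); Ph at 240° is eclipsed with OH at 240° (2.4). Total 6.7 kcal/mol.
D is eclipsed. H at 0° is eclipsed with OH at 0° (1.2); I at 120° is eclipsed with F at 120° (2.5); Ph at 240° is eclipsed with Et at 240° (3.9). Total 7.6 kcal/mol.
E is staggered. I at 120° is gauche with OH at 180° (0.9); I at 120° is gauche with Et at 60° (0.9); Ph at 240° is gauche with OH at 180° (0.9); Ph at 240° is gauche with F at 300° (0.8). Total 3.5 kcal/mol.
E has the lowest total (3.5 kcal/mol).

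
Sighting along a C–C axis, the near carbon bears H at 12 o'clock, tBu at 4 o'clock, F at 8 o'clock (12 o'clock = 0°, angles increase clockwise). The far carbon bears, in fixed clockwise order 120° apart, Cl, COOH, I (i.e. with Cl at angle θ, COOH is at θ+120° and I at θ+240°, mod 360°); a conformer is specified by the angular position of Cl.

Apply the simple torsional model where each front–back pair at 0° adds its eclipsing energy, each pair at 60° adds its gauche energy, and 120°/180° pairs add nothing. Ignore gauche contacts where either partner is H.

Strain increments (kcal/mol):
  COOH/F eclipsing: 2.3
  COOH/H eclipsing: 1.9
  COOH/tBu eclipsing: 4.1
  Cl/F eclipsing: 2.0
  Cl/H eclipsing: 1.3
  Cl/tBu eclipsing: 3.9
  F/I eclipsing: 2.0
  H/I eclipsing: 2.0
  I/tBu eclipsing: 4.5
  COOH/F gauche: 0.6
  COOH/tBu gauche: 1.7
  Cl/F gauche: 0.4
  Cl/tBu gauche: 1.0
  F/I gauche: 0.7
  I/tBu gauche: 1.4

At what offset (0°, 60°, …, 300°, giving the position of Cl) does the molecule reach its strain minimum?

180°

Cl at 0° (eclipsed): H–Cl eclipsed, tBu–COOH eclipsed, F–I eclipsed; 1.3 + 4.1 + 2.0 = 7.4 kcal/mol.
Cl at 60° (staggered): tBu–Cl gauche, tBu–COOH gauche, F–COOH gauche, F–I gauche; 1.0 + 1.7 + 0.6 + 0.7 = 4.0 kcal/mol.
Cl at 120° (eclipsed): H–I eclipsed, tBu–Cl eclipsed, F–COOH eclipsed; 2.0 + 3.9 + 2.3 = 8.2 kcal/mol.
Cl at 180° (staggered): tBu–Cl gauche, tBu–I gauche, F–Cl gauche, F–COOH gauche; 1.0 + 1.4 + 0.4 + 0.6 = 3.4 kcal/mol.
Cl at 240° (eclipsed): H–COOH eclipsed, tBu–I eclipsed, F–Cl eclipsed; 1.9 + 4.5 + 2.0 = 8.4 kcal/mol.
Cl at 300° (staggered): tBu–COOH gauche, tBu–I gauche, F–Cl gauche, F–I gauche; 1.7 + 1.4 + 0.4 + 0.7 = 4.2 kcal/mol.
The minimum (3.4 kcal/mol) occurs with Cl at 180°.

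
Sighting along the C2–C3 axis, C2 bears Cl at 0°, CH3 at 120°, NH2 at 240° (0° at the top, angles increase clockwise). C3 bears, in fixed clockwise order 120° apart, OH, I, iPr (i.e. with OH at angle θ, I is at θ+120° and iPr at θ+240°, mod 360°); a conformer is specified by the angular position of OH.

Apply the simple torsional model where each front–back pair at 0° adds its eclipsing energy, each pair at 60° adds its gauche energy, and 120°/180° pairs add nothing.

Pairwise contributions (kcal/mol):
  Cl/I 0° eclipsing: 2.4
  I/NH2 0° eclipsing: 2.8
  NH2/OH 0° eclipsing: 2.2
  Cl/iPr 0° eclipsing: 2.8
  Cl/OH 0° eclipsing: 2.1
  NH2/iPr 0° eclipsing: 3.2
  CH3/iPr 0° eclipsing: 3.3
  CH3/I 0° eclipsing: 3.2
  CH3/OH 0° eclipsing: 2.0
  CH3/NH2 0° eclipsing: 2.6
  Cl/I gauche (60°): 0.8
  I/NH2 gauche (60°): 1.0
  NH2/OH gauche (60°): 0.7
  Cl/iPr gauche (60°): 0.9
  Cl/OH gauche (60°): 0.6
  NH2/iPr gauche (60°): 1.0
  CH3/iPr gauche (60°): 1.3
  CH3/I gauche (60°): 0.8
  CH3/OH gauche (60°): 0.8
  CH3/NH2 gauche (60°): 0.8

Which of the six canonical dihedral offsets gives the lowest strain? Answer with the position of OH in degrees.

60°

OH at 0° (eclipsed): Cl–OH eclipsed, CH3–I eclipsed, NH2–iPr eclipsed; 2.1 + 3.2 + 3.2 = 8.5 kcal/mol.
OH at 60° (staggered): Cl–OH gauche, Cl–iPr gauche, CH3–OH gauche, CH3–I gauche, NH2–I gauche, NH2–iPr gauche; 0.6 + 0.9 + 0.8 + 0.8 + 1.0 + 1.0 = 5.1 kcal/mol.
OH at 120° (eclipsed): Cl–iPr eclipsed, CH3–OH eclipsed, NH2–I eclipsed; 2.8 + 2.0 + 2.8 = 7.6 kcal/mol.
OH at 180° (staggered): Cl–I gauche, Cl–iPr gauche, CH3–OH gauche, CH3–iPr gauche, NH2–OH gauche, NH2–I gauche; 0.8 + 0.9 + 0.8 + 1.3 + 0.7 + 1.0 = 5.5 kcal/mol.
OH at 240° (eclipsed): Cl–I eclipsed, CH3–iPr eclipsed, NH2–OH eclipsed; 2.4 + 3.3 + 2.2 = 7.9 kcal/mol.
OH at 300° (staggered): Cl–OH gauche, Cl–I gauche, CH3–I gauche, CH3–iPr gauche, NH2–OH gauche, NH2–iPr gauche; 0.6 + 0.8 + 0.8 + 1.3 + 0.7 + 1.0 = 5.2 kcal/mol.
The minimum (5.1 kcal/mol) occurs with OH at 60°.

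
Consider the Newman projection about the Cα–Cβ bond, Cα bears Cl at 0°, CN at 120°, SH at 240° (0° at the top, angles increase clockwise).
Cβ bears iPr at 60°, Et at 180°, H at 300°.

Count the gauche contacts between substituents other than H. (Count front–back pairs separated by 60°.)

Non-H gauche pairs: Cl(0°)/iPr(60°); CN(120°)/iPr(60°); CN(120°)/Et(180°); SH(240°)/Et(180°) — 4 interactions.

4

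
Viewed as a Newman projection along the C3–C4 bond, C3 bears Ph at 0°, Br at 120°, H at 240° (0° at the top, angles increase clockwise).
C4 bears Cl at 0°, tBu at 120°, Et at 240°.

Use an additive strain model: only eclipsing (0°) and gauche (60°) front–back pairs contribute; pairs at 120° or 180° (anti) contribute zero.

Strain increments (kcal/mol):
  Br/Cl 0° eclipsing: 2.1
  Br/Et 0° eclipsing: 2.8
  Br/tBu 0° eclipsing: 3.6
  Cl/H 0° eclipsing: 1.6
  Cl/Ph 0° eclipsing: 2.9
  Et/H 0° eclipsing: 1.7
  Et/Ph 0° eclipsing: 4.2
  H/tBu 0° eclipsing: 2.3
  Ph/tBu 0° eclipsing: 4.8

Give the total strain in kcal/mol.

8.2 kcal/mol

This conformer (eclipsed): Ph(0°)/Cl(0°) eclipsed 2.9; Br(120°)/tBu(120°) eclipsed 3.6; H(240°)/Et(240°) eclipsed 1.7 → 8.2 kcal/mol.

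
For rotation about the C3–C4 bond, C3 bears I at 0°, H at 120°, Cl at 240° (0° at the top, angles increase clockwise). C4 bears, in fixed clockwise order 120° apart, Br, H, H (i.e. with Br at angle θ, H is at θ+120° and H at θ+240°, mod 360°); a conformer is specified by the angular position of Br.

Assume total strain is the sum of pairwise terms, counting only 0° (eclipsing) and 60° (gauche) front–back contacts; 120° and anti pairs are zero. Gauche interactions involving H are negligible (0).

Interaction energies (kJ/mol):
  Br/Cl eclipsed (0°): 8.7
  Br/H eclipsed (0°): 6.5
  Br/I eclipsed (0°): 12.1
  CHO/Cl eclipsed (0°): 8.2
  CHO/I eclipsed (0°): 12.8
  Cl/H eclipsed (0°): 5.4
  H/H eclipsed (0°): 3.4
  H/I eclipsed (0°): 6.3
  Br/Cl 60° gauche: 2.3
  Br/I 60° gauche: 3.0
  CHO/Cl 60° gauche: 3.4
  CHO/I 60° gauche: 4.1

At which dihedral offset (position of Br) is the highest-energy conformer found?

0°

Br at 0° (eclipsed): I(0°)/Br(0°) eclipsed 12.1; H(120°)/H(120°) eclipsed 3.4; Cl(240°)/H(240°) eclipsed 5.4 → 20.9 kJ/mol.
Br at 60° (staggered): I(0°)/Br(60°) gauche 3.0 → 3.0 kJ/mol.
Br at 120° (eclipsed): I(0°)/H(0°) eclipsed 6.3; H(120°)/Br(120°) eclipsed 6.5; Cl(240°)/H(240°) eclipsed 5.4 → 18.2 kJ/mol.
Br at 180° (staggered): Cl(240°)/Br(180°) gauche 2.3 → 2.3 kJ/mol.
Br at 240° (eclipsed): I(0°)/H(0°) eclipsed 6.3; H(120°)/H(120°) eclipsed 3.4; Cl(240°)/Br(240°) eclipsed 8.7 → 18.4 kJ/mol.
Br at 300° (staggered): I(0°)/Br(300°) gauche 3.0; Cl(240°)/Br(300°) gauche 2.3 → 5.3 kJ/mol.
The maximum (20.9 kJ/mol) occurs with Br at 0°.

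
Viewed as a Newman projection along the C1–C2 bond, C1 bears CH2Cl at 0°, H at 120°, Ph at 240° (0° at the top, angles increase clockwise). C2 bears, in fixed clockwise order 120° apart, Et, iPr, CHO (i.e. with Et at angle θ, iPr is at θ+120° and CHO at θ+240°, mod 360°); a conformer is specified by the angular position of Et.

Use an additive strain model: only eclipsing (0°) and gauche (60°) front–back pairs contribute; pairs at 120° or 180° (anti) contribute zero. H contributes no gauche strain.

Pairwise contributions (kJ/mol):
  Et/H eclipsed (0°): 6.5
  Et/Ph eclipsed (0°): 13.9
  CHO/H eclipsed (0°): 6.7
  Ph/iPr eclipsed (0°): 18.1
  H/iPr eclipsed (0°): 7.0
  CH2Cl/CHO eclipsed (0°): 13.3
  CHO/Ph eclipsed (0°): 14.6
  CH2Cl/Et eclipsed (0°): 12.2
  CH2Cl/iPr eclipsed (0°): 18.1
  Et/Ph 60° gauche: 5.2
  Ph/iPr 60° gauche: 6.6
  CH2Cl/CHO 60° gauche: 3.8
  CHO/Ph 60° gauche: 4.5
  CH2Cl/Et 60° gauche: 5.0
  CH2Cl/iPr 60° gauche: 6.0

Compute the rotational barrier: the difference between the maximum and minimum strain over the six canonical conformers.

18.8 kJ/mol

Et at 0° (eclipsed): CH2Cl(0°)/Et(0°) eclipsed 12.2; H(120°)/iPr(120°) eclipsed 7.0; Ph(240°)/CHO(240°) eclipsed 14.6 → 33.8 kJ/mol.
Et at 60° (staggered): CH2Cl(0°)/Et(60°) gauche 5.0; CH2Cl(0°)/CHO(300°) gauche 3.8; Ph(240°)/iPr(180°) gauche 6.6; Ph(240°)/CHO(300°) gauche 4.5 → 19.9 kJ/mol.
Et at 120° (eclipsed): CH2Cl(0°)/CHO(0°) eclipsed 13.3; H(120°)/Et(120°) eclipsed 6.5; Ph(240°)/iPr(240°) eclipsed 18.1 → 37.9 kJ/mol.
Et at 180° (staggered): CH2Cl(0°)/iPr(300°) gauche 6.0; CH2Cl(0°)/CHO(60°) gauche 3.8; Ph(240°)/Et(180°) gauche 5.2; Ph(240°)/iPr(300°) gauche 6.6 → 21.6 kJ/mol.
Et at 240° (eclipsed): CH2Cl(0°)/iPr(0°) eclipsed 18.1; H(120°)/CHO(120°) eclipsed 6.7; Ph(240°)/Et(240°) eclipsed 13.9 → 38.7 kJ/mol.
Et at 300° (staggered): CH2Cl(0°)/Et(300°) gauche 5.0; CH2Cl(0°)/iPr(60°) gauche 6.0; Ph(240°)/Et(300°) gauche 5.2; Ph(240°)/CHO(180°) gauche 4.5 → 20.7 kJ/mol.
Max at 240° (38.7 kJ/mol), min at 60° (19.9 kJ/mol); barrier = 18.8 kJ/mol.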